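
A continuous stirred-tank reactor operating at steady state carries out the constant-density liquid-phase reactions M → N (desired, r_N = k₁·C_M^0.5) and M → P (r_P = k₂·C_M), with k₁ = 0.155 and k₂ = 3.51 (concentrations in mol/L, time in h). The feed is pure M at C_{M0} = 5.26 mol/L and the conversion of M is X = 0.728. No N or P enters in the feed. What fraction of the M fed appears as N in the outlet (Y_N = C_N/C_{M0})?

0.0259

Exit C_M = C_{M0}(1−X) = 5.26×0.272 = 1.431 mol/L.
Rates in a CSTR are evaluated at the outlet concentration: r_N = 0.155×1.431^0.5 = 0.1854, r_P = 3.51×1.431 = 5.022.
Fraction of consumed M going to N: r_N/(r_N+r_P) = 0.03560.
C_N = 0.03560·C_{M0}·X = 0.03560×5.26×0.728 = 0.136 mol/L; Y_N = C_N/C_{M0} = 0.0259.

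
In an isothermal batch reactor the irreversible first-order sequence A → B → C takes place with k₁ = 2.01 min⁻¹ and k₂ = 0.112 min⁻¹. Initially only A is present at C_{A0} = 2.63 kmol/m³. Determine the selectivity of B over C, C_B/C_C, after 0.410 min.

38.0

Solving the coupled first-order balances gives C_B(t) = [k₁/(k₂−k₁)]·C_{A0}·(e^(−k₁t) − e^(−k₂t)).
e^(−k₁t) = e^(−2.01×0.410) = e^(−0.8241) = 0.4386; e^(−k₂t) = e^(−0.04592) = 0.9551.
C_B = 2.01×2.63/(0.112−2.01) × (0.4386−0.9551) = (-2.785)×(-0.5165) = 1.439 kmol/m³.
C_A = C_{A0}e^(−k₁t) = 1.154 kmol/m³, so C_C = C_{A0}−C_A−C_B = 0.03788 kmol/m³; C_B/C_C = 38.0.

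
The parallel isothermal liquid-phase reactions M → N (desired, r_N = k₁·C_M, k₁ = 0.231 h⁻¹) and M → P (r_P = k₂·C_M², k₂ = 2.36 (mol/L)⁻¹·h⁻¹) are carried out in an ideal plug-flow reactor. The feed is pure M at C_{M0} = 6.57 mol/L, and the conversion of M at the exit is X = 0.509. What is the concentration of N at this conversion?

0.0681 mol/L

C_M = C_{M0}(1−X) = 3.226 mol/L.
Along a PFR/batch, dC_N/dC_M = −r_N/(r_N+r_P) = −k₁/(k₁+k₂·C_M).
Integrating from C_{M0} to C_M: C_N = (0.231/2.36)·ln[(0.231+2.36·6.57)/(0.231+2.36·3.23)] = 0.09788·ln(15.74/7.844) = 0.06815 mol/L.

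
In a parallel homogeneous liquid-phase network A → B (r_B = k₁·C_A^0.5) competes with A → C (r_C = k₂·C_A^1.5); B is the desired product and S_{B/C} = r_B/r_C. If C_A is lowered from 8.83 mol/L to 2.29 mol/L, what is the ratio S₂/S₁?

3.86

S_{B/C} = (k₁/k₂)·C_A⁻¹, so S₂/S₁ = (C_{A,2}/C_{A,1})⁻¹.
= 8.83/2.29 = 3.86.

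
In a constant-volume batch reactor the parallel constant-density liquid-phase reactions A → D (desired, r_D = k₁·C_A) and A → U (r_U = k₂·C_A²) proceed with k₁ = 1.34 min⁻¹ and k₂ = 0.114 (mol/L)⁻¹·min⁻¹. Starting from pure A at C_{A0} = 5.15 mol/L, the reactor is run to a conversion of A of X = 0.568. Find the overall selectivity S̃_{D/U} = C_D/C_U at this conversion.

C_A = C_{A0}(1−X) = 2.225 mol/L.
Along a PFR/batch, dC_D/dC_A = −r_D/(r_D+r_U) = −k₁/(k₁+k₂·C_A).
Integrating from C_{A0} to C_A: C_D = (1.34/0.114)·ln[(1.34+0.114·5.15)/(1.34+0.114·2.22)] = 11.75·ln(1.927/1.594) = 2.233 mol/L.
C_U = (C_{A0}−C_A)−C_D = 0.6918 mol/L; S̃_{D/U} = 2.233/0.6918 = 3.23.

3.23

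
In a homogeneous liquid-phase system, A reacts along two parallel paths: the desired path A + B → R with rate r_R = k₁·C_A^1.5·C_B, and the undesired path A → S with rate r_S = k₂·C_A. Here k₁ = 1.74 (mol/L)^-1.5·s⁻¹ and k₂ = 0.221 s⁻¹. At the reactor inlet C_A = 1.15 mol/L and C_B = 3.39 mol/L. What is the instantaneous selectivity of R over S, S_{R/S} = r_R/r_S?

28.6

S_{R/S} = r_R/r_S = (k₁·C_A^1.5·C_B)/(k₂·C_A) = (k₁/k₂)·C_A^0.5·C_B.
= (1.74×1.150^1.5×3.390) / (0.221×1.150) = 7.274/0.2541 = 28.6.
Since the desired path is higher order in A, keeping C_A high (PFR or concentrated feed) favours R.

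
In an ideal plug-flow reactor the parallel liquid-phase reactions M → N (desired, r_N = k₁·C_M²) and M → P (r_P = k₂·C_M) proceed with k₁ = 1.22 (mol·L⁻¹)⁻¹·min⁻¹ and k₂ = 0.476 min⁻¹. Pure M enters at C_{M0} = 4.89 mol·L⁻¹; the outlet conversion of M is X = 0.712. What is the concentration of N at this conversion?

C_M = C_{M0}(1−X) = 1.408 mol·L⁻¹.
Along a PFR/batch, dC_P/dC_M = −r_P/(r_N+r_P) = −k₂/(k₂+k₁·C_M).
Integrating from C_{M0} to C_M: C_P = (0.476/1.22)·ln[(0.476+1.22·4.89)/(0.476+1.22·1.41)] = 0.3902·ln(6.442/2.194) = 0.4202 mol·L⁻¹.
Then C_N = (C_{M0}−C_M) − C_P = 3.482 − 0.4202 = 3.061 mol·L⁻¹.

3.06 mol·L⁻¹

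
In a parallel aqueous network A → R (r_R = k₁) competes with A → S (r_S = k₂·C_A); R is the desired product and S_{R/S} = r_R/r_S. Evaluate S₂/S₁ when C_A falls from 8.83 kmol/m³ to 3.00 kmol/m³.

2.94

S_{R/S} = (k₁/k₂)·C_A⁻¹, so S₂/S₁ = (C_{A,2}/C_{A,1})⁻¹.
= 8.83/3.00 = 2.94.
Selectivity toward R rises as C_A falls — low-concentration operation is favoured.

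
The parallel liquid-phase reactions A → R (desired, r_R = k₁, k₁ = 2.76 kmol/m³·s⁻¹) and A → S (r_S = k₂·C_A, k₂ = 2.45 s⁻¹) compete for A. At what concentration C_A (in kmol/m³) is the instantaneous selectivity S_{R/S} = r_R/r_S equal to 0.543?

2.07 kmol/m³

S_{R/S} = (k₁/k₂)·C_A⁻¹ ⇒ C_A = (S·k₂/k₁)^(-1).
= (0.543×2.45/2.76)^(-1) = (0.4820)^(-1) = 2.07 kmol/m³.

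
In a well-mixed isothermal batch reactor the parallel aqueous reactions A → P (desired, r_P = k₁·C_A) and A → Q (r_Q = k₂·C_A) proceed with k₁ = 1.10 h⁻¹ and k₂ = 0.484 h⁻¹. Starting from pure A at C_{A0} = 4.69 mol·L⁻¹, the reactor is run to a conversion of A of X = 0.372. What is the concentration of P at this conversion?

1.21 mol·L⁻¹

C_A = C_{A0}(1−X) = 2.945 mol·L⁻¹.
Both paths are first order in A, so the instantaneous fraction to P is constant: dC_P/d(−C_A) = k₁/(k₁+k₂) = 0.6944.
C_P = 0.6944·(C_{A0}−C_A) = 0.6944×1.745 = 1.21 mol·L⁻¹.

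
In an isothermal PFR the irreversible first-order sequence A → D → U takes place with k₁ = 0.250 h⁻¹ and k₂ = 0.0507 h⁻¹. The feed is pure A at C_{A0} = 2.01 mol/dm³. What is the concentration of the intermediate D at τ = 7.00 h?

The intermediate concentration in a first-order A→B→C sequence is C_D = k₁C_{A0}(e^(−k₁τ) − e^(−k₂τ))/(k₂−k₁).
e^(−k₁τ) = e^(−0.250×7.00) = e^(−1.750) = 0.1738; e^(−k₂τ) = e^(−0.3549) = 0.7012.
C_D = 0.250×2.01/(0.0507−0.250) × (0.1738−0.7012) = (-2.521)×(-0.5275) = 1.330 mol/dm³.

1.33 mol/dm³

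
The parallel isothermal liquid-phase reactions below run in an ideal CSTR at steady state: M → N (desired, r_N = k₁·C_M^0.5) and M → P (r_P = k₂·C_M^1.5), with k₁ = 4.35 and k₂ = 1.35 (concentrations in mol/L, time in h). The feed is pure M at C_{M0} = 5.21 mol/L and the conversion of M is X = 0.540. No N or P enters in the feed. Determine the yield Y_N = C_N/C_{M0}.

0.310

Exit C_M = C_{M0}(1−X) = 5.21×0.460 = 2.397 mol/L.
Rates in a CSTR are evaluated at the outlet concentration: r_N = 4.35×2.397^0.5 = 6.734, r_P = 1.35×2.397^1.5 = 5.009.
Fraction of consumed M going to N: r_N/(r_N+r_P) = 0.5735.
C_N = 0.5735·C_{M0}·X = 0.5735×5.21×0.540 = 1.61 mol/L; Y_N = C_N/C_{M0} = 0.310.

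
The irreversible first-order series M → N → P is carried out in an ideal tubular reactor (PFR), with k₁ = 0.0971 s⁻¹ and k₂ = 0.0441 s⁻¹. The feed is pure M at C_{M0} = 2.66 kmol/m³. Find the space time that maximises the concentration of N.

14.9 s

Setting dC_N/dτ = 0 gives τ_opt = ln(k₂/k₁)/(k₂−k₁).
= ln(0.0441/0.0971)/(0.0441−0.0971) = ln(0.4542)/-0.05300 = -0.7893/-0.05300 = 14.9 s.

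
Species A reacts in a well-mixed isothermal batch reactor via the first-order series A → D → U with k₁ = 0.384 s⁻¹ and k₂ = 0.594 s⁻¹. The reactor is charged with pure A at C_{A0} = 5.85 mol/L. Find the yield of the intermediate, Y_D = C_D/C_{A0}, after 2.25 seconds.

0.290

For first-order series with pure A initially, C_D(t) = k₁C_{A0}/(k₂−k₁)·(e^(−k₁t) − e^(−k₂t)).
e^(−k₁t) = e^(−0.384×2.25) = e^(−0.8640) = 0.4215; e^(−k₂t) = e^(−1.337) = 0.2628.
C_D = 0.384×5.85/(0.594−0.384) × (0.4215−0.2628) = 10.70×0.1587 = 1.698 mol/L.
Y_D = C_D/C_{A0} = 1.698/5.85 = 0.290.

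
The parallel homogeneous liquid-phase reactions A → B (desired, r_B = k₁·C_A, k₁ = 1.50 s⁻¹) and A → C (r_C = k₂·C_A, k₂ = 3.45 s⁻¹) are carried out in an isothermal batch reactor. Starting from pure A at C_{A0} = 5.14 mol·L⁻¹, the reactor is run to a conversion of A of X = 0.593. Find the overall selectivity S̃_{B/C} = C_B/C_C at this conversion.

C_A = C_{A0}(1−X) = 2.092 mol·L⁻¹.
Both paths are first order in A, so the instantaneous fraction to B is constant: dC_B/d(−C_A) = k₁/(k₁+k₂) = 0.3030.
C_B = 0.3030·(C_{A0}−C_A) = 0.3030×3.048 = 0.924 mol·L⁻¹.
C_C = (C_{A0}−C_A)−C_B = 2.124 mol·L⁻¹; S̃_{B/C} = 0.9236/2.124 = 0.435.

0.435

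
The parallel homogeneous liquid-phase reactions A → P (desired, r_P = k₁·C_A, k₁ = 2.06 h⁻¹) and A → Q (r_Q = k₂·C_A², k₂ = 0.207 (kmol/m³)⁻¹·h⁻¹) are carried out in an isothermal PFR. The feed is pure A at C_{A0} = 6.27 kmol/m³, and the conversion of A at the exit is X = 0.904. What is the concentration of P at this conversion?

4.28 kmol/m³

C_A = C_{A0}(1−X) = 0.6019 kmol/m³.
Along a PFR/batch, dC_P/dC_A = −r_P/(r_P+r_Q) = −k₁/(k₁+k₂·C_A).
Integrating from C_{A0} to C_A: C_P = (2.06/0.207)·ln[(2.06+0.207·6.27)/(2.06+0.207·0.602)] = 9.952·ln(3.358/2.185) = 4.278 kmol/m³.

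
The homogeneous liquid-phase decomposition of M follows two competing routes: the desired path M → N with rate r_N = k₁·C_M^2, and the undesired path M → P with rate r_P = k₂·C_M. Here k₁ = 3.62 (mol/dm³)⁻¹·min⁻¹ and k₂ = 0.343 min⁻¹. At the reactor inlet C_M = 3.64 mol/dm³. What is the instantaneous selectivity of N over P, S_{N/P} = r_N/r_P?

S_{N/P} = r_N/r_P = (k₁·C_M^2)/(k₂·C_M) = (k₁/k₂)·C_M.
= (3.62×3.640^2) / (0.343×3.640) = 47.96/1.249 = 38.4.
Since the desired path is higher order in M, keeping C_M high (PFR or concentrated feed) favours N.

38.4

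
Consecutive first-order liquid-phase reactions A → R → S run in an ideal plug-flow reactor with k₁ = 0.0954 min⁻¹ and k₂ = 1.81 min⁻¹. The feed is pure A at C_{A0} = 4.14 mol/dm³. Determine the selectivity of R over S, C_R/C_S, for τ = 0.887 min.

Solving the coupled first-order balances gives C_R(τ) = [k₁/(k₂−k₁)]·C_{A0}·(e^(−k₁τ) − e^(−k₂τ)).
e^(−k₁τ) = e^(−0.0954×0.887) = e^(−0.08462) = 0.9189; e^(−k₂τ) = e^(−1.605) = 0.2008.
C_R = 0.0954×4.14/(1.81−0.0954) × (0.9189−0.2008) = 0.2303×0.7181 = 0.1654 mol/dm³.
C_A = C_{A0}e^(−k₁τ) = 3.804 mol/dm³, so C_S = C_{A0}−C_A−C_R = 0.1705 mol/dm³; C_R/C_S = 0.970.

0.970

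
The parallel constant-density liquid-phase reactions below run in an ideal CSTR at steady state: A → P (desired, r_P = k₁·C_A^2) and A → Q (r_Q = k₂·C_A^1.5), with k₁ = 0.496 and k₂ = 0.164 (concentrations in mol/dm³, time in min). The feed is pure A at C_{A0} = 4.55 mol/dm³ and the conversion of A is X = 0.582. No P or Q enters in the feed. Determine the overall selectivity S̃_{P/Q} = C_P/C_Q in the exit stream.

4.17

Exit C_A = C_{A0}(1−X) = 4.55×0.418 = 1.902 mol/dm³.
In a CSTR the entire volume is at exit conditions, so r_P = 0.496×1.902^2 = 1.794 and r_Q = 0.164×1.902^1.5 = 0.4302.
Overall selectivity = C_P/C_Q = r_Pτ/(r_Qτ) = r_P/r_Q = 4.17.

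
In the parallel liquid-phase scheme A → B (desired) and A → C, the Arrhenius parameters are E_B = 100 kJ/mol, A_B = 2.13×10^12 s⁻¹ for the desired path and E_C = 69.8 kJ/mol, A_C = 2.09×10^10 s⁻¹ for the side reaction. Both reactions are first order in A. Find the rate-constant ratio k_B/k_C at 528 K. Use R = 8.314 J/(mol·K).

With equal orders, S_{B/C} = k_B/k_C = (A_B/A_C)·exp[(E_C−E_B)/(RT)].
(E_C−E_B)/(RT) = (69.8−100)×10³/(8.314×528) = -30200/4390 = -6.880.
k_B/k_C = (2.13×10^12/2.09×10^10)·exp(-6.880) = 101.9 × 0.001029 = 0.105.
Since E_B > E_C, raising the temperature improves selectivity toward B.

0.105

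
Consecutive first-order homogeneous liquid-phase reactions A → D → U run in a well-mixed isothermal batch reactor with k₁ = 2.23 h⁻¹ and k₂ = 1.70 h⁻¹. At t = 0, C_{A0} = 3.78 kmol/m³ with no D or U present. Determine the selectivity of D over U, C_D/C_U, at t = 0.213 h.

Solving the coupled first-order balances gives C_D(t) = [k₁/(k₂−k₁)]·C_{A0}·(e^(−k₁t) − e^(−k₂t)).
e^(−k₁t) = e^(−2.23×0.213) = e^(−0.4750) = 0.6219; e^(−k₂t) = e^(−0.3621) = 0.6962.
C_D = 2.23×3.78/(1.70−2.23) × (0.6219−0.6962) = (-15.90)×(-0.07432) = 1.182 kmol/m³.
C_A = C_{A0}e^(−k₁t) = 2.351 kmol/m³, so C_U = C_{A0}−C_A−C_D = 0.2472 kmol/m³; C_D/C_U = 4.78.

4.78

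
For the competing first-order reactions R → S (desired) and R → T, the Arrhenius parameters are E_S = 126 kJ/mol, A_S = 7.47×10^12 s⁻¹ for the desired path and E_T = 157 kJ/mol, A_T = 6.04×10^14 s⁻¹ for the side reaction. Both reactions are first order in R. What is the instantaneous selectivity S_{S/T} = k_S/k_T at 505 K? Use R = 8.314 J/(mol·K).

Since both paths have the same order in R, the concentration cancels and S_{S/T} = k_S/k_T = (A_S/A_T)·exp[(E_T−E_S)/(RT)].
(E_T−E_S)/(RT) = (157−126)×10³/(8.314×505) = 31000/4199 = 7.383.
k_S/k_T = (7.47×10^12/6.04×10^14)·exp(7.383) = 0.01237 × 1609 = 19.9.

19.9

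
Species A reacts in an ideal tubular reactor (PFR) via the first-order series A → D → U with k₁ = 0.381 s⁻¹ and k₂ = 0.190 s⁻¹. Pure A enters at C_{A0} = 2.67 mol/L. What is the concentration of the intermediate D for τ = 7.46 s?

For first-order series with pure A initially, C_D(τ) = k₁C_{A0}/(k₂−k₁)·(e^(−k₁τ) − e^(−k₂τ)).
e^(−k₁τ) = e^(−0.381×7.46) = e^(−2.842) = 0.05829; e^(−k₂τ) = e^(−1.417) = 0.2423.
C_D = 0.381×2.67/(0.190−0.381) × (0.05829−0.2423) = (-5.326)×(-0.1840) = 0.9803 mol/L.

0.980 mol/L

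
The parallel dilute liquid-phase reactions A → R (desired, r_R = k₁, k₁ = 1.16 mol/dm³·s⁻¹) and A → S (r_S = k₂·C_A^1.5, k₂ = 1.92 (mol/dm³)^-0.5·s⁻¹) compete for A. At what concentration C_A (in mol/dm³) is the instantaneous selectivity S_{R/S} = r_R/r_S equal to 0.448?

S_{R/S} = (k₁/k₂)·C_A^-1.5 ⇒ C_A = (S·k₂/k₁)^(1/(-1.5)).
= (0.448×1.92/1.16)^(-0.6667) = (0.7415)^(-0.6667) = 1.22 mol/dm³.

1.22 mol/dm³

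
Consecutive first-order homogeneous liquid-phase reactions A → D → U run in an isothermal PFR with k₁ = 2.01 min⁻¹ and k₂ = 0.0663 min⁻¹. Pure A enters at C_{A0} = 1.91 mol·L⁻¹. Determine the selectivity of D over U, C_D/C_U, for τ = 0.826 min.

Solving the coupled first-order balances gives C_D(τ) = [k₁/(k₂−k₁)]·C_{A0}·(e^(−k₁τ) − e^(−k₂τ)).
e^(−k₁τ) = e^(−2.01×0.826) = e^(−1.660) = 0.1901; e^(−k₂τ) = e^(−0.05476) = 0.9467.
C_D = 2.01×1.91/(0.0663−2.01) × (0.1901−0.9467) = (-1.975)×(-0.7566) = 1.494 mol·L⁻¹.
C_A = C_{A0}e^(−k₁τ) = 0.3631 mol·L⁻¹, so C_U = C_{A0}−C_A−C_D = 0.05249 mol·L⁻¹; C_D/C_U = 28.5.

28.5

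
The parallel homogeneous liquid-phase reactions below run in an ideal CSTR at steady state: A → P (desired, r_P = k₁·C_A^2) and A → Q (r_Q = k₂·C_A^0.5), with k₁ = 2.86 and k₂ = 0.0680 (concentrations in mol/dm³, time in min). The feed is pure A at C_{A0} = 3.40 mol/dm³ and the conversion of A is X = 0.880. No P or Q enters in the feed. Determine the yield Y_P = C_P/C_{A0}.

0.806

Exit C_A = C_{A0}(1−X) = 3.40×0.120 = 0.4080 mol/dm³.
Rates in a CSTR are evaluated at the outlet concentration: r_P = 2.86×0.4080^2 = 0.4761, r_Q = 0.0680×0.4080^0.5 = 0.04343.
Fraction of consumed A going to P: r_P/(r_P+r_Q) = 0.9164.
C_P = 0.9164·C_{A0}·X = 0.9164×3.40×0.880 = 2.74 mol/dm³; Y_P = C_P/C_{A0} = 0.806.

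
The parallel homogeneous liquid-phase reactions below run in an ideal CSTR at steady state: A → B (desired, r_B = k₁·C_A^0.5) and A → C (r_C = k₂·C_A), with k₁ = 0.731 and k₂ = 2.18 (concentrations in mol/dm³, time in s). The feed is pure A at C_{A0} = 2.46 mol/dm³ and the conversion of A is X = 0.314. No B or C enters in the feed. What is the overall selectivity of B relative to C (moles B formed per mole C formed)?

Exit C_A = C_{A0}(1−X) = 2.46×0.686 = 1.688 mol/dm³.
In a CSTR the entire volume is at exit conditions, so r_B = 0.731×1.688^0.5 = 0.9496 and r_C = 2.18×1.688 = 3.679.
Overall selectivity = C_B/C_C = r_Bτ/(r_Cτ) = r_B/r_C = 0.258.

0.258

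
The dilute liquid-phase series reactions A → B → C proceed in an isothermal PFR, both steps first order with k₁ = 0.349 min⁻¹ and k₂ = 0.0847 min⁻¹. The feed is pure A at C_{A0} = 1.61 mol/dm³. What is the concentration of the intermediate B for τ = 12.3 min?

0.721 mol/dm³

The intermediate concentration in a first-order A→B→C sequence is C_B = k₁C_{A0}(e^(−k₁τ) − e^(−k₂τ))/(k₂−k₁).
e^(−k₁τ) = e^(−0.349×12.3) = e^(−4.293) = 0.01367; e^(−k₂τ) = e^(−1.042) = 0.3528.
C_B = 0.349×1.61/(0.0847−0.349) × (0.01367−0.3528) = (-2.126)×(-0.3391) = 0.7210 mol/dm³.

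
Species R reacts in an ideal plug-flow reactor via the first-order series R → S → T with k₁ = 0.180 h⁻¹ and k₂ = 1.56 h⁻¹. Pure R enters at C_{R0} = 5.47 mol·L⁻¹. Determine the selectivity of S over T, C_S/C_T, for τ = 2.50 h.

For first-order series with pure R initially, C_S(τ) = k₁C_{R0}/(k₂−k₁)·(e^(−k₁τ) − e^(−k₂τ)).
e^(−k₁τ) = e^(−0.180×2.50) = e^(−0.4500) = 0.6376; e^(−k₂τ) = e^(−3.900) = 0.02024.
C_S = 0.180×5.47/(1.56−0.180) × (0.6376−0.02024) = 0.7135×0.6174 = 0.4405 mol·L⁻¹.
C_R = C_{R0}e^(−k₁τ) = 3.488 mol·L⁻¹, so C_T = C_{R0}−C_R−C_S = 1.542 mol·L⁻¹; C_S/C_T = 0.286.

0.286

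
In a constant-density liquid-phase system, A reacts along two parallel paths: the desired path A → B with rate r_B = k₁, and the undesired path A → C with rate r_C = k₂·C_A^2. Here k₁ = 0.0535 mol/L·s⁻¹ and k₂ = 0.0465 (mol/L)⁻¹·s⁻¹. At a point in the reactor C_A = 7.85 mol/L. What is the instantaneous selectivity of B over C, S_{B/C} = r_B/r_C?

0.0187

S_{B/C} = r_B/r_C = (k₁)/(k₂·C_A^2) = (k₁/k₂)·C_A^-2.
= (0.0535) / (0.0465×7.850^2) = 0.05350/2.865 = 0.0187.
The undesired path is higher order in A, so low C_A (CSTR or dilute feed) favours B.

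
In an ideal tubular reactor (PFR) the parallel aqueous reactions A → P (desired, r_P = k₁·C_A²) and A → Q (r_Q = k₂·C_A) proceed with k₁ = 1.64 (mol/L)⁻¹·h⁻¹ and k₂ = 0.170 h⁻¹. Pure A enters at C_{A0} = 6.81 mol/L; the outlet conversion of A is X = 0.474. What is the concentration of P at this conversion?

3.16 mol/L

C_A = C_{A0}(1−X) = 3.582 mol/L.
Along a PFR/batch, dC_Q/dC_A = −r_Q/(r_P+r_Q) = −k₂/(k₂+k₁·C_A).
Integrating from C_{A0} to C_A: C_Q = (0.170/1.64)·ln[(0.170+1.64·6.81)/(0.170+1.64·3.58)] = 0.1037·ln(11.34/6.045) = 0.06520 mol/L.
Then C_P = (C_{A0}−C_A) − C_Q = 3.228 − 0.06520 = 3.163 mol/L.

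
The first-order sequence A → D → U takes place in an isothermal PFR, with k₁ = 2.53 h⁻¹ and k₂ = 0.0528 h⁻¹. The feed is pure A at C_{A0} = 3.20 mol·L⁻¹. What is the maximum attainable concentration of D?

2.95 mol·L⁻¹

For a first-order series the maximum intermediate yield is C_{D,max}/C_{A0} = (k₁/k₂)^[k₂/(k₂−k₁)].
= (2.53/0.0528)^(0.0528/(0.0528−2.53)) = (47.92)^(-0.02131) = 0.9208.
C_{D,max} = 0.9208×3.20 = 2.95 mol·L⁻¹.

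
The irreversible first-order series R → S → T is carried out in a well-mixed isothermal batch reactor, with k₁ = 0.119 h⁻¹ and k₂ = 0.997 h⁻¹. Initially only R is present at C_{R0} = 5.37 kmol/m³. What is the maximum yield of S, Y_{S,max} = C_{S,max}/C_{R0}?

0.0895

For a first-order series the maximum intermediate yield is C_{S,max}/C_{R0} = (k₁/k₂)^[k₂/(k₂−k₁)].
= (0.119/0.997)^(0.997/(0.997−0.119)) = (0.1194)^(1.136) = 0.08948.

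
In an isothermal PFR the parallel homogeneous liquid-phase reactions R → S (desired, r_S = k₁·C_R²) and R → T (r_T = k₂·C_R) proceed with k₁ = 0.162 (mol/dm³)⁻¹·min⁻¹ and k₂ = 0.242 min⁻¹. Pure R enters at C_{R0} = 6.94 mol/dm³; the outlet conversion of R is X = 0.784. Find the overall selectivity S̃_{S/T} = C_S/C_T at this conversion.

C_R = C_{R0}(1−X) = 1.499 mol/dm³.
Along a PFR/batch, dC_T/dC_R = −r_T/(r_S+r_T) = −k₂/(k₂+k₁·C_R).
Integrating from C_{R0} to C_R: C_T = (0.242/0.162)·ln[(0.242+0.162·6.94)/(0.242+0.162·1.50)] = 1.494·ln(1.366/0.4848) = 1.548 mol/dm³.
Then C_S = (C_{R0}−C_R) − C_T = 5.441 − 1.548 = 3.893 mol/dm³.
S̃_{S/T} = C_S/C_T = 3.893/1.548 = 2.52.

2.52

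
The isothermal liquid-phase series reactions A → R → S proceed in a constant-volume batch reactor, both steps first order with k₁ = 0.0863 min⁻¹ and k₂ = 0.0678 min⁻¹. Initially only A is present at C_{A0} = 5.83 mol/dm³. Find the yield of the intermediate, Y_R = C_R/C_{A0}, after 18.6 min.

0.385

The intermediate concentration in a first-order A→B→C sequence is C_R = k₁C_{A0}(e^(−k₁t) − e^(−k₂t))/(k₂−k₁).
e^(−k₁t) = e^(−0.0863×18.6) = e^(−1.605) = 0.2009; e^(−k₂t) = e^(−1.261) = 0.2833.
C_R = 0.0863×5.83/(0.0678−0.0863) × (0.2009−0.2833) = (-27.20)×(-0.08249) = 2.244 mol/dm³.
Y_R = C_R/C_{A0} = 2.244/5.83 = 0.385.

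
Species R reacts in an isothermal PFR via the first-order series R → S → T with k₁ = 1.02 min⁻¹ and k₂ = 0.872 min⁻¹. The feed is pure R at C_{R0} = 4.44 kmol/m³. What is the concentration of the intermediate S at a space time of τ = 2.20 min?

For first-order series with pure R initially, C_S(τ) = k₁C_{R0}/(k₂−k₁)·(e^(−k₁τ) − e^(−k₂τ)).
e^(−k₁τ) = e^(−1.02×2.20) = e^(−2.244) = 0.1060; e^(−k₂τ) = e^(−1.918) = 0.1468.
C_S = 1.02×4.44/(0.872−1.02) × (0.1060−0.1468) = (-30.60)×(-0.04081) = 1.249 kmol/m³.

1.25 kmol/m³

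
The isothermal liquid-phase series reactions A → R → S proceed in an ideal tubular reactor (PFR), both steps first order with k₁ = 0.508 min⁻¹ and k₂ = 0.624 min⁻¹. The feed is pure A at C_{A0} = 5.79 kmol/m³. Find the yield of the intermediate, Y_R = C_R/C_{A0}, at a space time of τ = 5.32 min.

0.135

Solving the coupled first-order balances gives C_R(τ) = [k₁/(k₂−k₁)]·C_{A0}·(e^(−k₁τ) − e^(−k₂τ)).
e^(−k₁τ) = e^(−0.508×5.32) = e^(−2.703) = 0.06703; e^(−k₂τ) = e^(−3.320) = 0.03616.
C_R = 0.508×5.79/(0.624−0.508) × (0.06703−0.03616) = 25.36×0.03087 = 0.7827 kmol/m³.
Y_R = C_R/C_{A0} = 0.7827/5.79 = 0.135.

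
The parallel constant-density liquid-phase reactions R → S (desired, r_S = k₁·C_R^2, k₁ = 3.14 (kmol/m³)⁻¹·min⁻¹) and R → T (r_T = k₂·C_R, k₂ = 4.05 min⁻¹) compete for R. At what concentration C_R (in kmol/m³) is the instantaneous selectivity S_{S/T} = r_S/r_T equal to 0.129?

S_{S/T} = (k₁/k₂)·C_R ⇒ C_R = S·k₂/k₁.
= 0.129×4.05/3.14 = 0.166 kmol/m³.

0.166 kmol/m³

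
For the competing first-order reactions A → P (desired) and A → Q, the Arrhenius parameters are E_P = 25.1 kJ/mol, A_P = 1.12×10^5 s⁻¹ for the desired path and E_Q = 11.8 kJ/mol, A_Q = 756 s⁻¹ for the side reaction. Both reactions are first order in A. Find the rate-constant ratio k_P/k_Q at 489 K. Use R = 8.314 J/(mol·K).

Since both paths have the same order in A, the concentration cancels and S_{P/Q} = k_P/k_Q = (A_P/A_Q)·exp[(E_Q−E_P)/(RT)].
(E_Q−E_P)/(RT) = (11.8−25.1)×10³/(8.314×489) = -13300/4066 = -3.271.
k_P/k_Q = (1.12×10^5/756)·exp(-3.271) = 148.1 × 0.03795 = 5.62.

5.62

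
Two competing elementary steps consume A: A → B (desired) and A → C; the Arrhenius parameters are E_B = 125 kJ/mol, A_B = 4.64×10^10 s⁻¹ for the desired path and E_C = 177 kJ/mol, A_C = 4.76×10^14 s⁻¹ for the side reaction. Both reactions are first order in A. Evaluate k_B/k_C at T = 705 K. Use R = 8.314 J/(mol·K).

0.695

With equal orders, S_{B/C} = k_B/k_C = (A_B/A_C)·exp[(E_C−E_B)/(RT)].
(E_C−E_B)/(RT) = (177−125)×10³/(8.314×705) = 52000/5861 = 8.872.
k_B/k_C = (4.64×10^10/4.76×10^14)·exp(8.872) = 9.748×10^-5 × 7127 = 0.695.
Since E_B < E_C, lowering the temperature improves selectivity toward B.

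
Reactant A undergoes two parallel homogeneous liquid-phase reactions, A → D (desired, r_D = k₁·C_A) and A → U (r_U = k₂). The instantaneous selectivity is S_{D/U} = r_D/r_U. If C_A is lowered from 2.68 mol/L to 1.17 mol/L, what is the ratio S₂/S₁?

S_{D/U} = (k₁/k₂)·C_A, so S₂/S₁ = (C_{A,2}/C_{A,1}).
= 1.17/2.68 = 0.437.

0.437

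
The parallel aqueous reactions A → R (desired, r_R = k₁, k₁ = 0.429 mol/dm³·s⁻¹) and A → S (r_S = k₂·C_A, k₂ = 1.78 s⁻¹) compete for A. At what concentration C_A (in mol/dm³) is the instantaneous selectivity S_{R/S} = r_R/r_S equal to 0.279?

0.864 mol/dm³

S_{R/S} = (k₁/k₂)·C_A⁻¹ ⇒ C_A = (S·k₂/k₁)^(-1).
= (0.279×1.78/0.429)^(-1) = (1.158)^(-1) = 0.864 mol/dm³.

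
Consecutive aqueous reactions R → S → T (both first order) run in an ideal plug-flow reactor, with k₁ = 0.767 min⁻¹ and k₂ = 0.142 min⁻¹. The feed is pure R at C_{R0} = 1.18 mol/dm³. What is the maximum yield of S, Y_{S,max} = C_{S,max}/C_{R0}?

For a first-order series the maximum intermediate yield is C_{S,max}/C_{R0} = (k₁/k₂)^[k₂/(k₂−k₁)].
= (0.767/0.142)^(0.142/(0.142−0.767)) = (5.401)^(-0.2272) = 0.6817.

0.682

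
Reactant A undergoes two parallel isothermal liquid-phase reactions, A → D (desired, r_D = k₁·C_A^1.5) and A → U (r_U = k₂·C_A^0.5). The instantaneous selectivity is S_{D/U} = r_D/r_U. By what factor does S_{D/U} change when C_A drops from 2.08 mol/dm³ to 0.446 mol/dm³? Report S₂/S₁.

0.214

S_{D/U} = (k₁/k₂)·C_A, so S₂/S₁ = (C_{A,2}/C_{A,1}).
= 0.446/2.08 = 0.214.
Selectivity toward D falls as C_A falls — high-concentration operation is favoured.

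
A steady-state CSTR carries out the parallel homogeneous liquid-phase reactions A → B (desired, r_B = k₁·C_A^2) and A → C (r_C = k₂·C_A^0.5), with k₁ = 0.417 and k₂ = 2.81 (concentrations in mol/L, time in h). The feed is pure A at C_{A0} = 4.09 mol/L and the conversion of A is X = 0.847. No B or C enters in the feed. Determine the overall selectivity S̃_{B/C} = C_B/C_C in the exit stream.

Exit C_A = C_{A0}(1−X) = 4.09×0.153 = 0.6258 mol/L.
A CSTR operates uniformly at the exit composition, giving r_B = 0.1633 and r_C = 2.223 (each k·C_A^n at C_A = 0.6258).
Overall selectivity = C_B/C_C = r_Bτ/(r_Cτ) = r_B/r_C = 0.0735.

0.0735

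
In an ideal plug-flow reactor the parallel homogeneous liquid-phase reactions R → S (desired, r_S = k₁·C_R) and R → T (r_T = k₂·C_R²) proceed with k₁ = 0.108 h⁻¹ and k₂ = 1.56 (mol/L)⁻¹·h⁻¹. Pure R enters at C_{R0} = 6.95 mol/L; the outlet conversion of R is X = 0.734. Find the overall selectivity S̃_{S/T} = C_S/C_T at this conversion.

C_R = C_{R0}(1−X) = 1.849 mol/L.
Along a PFR/batch, dC_S/dC_R = −r_S/(r_S+r_T) = −k₁/(k₁+k₂·C_R).
Integrating from C_{R0} to C_R: C_S = (0.108/1.56)·ln[(0.108+1.56·6.95)/(0.108+1.56·1.85)] = 0.06923·ln(10.95/2.992) = 0.08982 mol/L.
C_T = (C_{R0}−C_R)−C_S = 5.011 mol/L; S̃_{S/T} = 0.08982/5.011 = 0.0179.

0.0179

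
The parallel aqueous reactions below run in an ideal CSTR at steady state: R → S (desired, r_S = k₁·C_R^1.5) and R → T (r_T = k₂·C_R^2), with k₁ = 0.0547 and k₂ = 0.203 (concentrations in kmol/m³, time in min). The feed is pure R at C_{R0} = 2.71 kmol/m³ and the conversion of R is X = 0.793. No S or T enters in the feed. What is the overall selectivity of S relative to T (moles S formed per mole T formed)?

0.360

Exit C_R = C_{R0}(1−X) = 2.71×0.207 = 0.5610 kmol/m³.
Rates in a CSTR are evaluated at the outlet concentration: r_S = 0.0547×0.5610^1.5 = 0.02298, r_T = 0.203×0.5610^2 = 0.06388.
Overall selectivity = C_S/C_T = r_Sτ/(r_Tτ) = r_S/r_T = 0.360.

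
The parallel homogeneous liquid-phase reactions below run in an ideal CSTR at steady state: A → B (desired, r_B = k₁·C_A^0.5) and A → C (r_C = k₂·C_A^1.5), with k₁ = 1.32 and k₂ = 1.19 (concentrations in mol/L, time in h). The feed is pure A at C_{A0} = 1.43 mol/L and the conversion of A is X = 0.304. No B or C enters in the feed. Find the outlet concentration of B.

Exit C_A = C_{A0}(1−X) = 1.43×0.696 = 0.9953 mol/L.
A CSTR operates uniformly at the exit composition, giving r_B = 1.317 and r_C = 1.182 (each k·C_A^n at C_A = 0.9953).
Fraction of consumed A going to B: r_B/(r_B+r_C) = 0.5271.
C_B = 0.5271·C_{A0}·X = 0.5271×1.43×0.304 = 0.229 mol/L.

0.229 mol/L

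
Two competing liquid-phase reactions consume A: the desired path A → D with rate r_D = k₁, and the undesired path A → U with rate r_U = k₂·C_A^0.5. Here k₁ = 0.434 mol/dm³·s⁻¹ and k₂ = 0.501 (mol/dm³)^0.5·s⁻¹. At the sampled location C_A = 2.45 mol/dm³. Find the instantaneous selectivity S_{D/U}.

0.553

S_{D/U} = r_D/r_U = (k₁)/(k₂·C_A^0.5) = (k₁/k₂)·C_A^-0.5.
= (0.434) / (0.501×2.450^0.5) = 0.4340/0.7842 = 0.553.
The undesired path is higher order in A, so low C_A (CSTR or dilute feed) favours D.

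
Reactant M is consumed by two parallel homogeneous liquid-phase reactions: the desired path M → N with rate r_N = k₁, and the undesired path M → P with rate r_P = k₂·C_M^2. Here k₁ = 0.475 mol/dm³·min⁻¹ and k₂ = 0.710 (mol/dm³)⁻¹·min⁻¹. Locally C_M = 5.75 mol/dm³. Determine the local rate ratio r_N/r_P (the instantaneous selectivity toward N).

0.0202

S_{N/P} = r_N/r_P = (k₁)/(k₂·C_M^2) = (k₁/k₂)·C_M^-2.
= (0.475) / (0.710×5.750^2) = 0.4750/23.47 = 0.0202.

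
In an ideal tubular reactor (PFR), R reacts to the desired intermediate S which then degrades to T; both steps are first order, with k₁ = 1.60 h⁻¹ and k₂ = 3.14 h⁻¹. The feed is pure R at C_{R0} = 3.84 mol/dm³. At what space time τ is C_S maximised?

The intermediate peaks when r₁ = r₂, i.e. k₁e^(−k₁τ) = k₂e^(−k₂τ), giving τ_opt = ln(k₂/k₁)/(k₂−k₁).
= ln(3.14/1.60)/(3.14−1.60) = ln(1.962)/1.540 = 0.6742/1.540 = 0.438 h.

0.438 h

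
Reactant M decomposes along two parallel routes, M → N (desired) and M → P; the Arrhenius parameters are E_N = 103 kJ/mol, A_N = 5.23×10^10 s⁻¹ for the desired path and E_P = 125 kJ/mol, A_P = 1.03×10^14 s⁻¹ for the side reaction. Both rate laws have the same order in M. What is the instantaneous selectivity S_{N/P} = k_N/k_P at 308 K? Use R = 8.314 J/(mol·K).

2.73

With equal orders, S_{N/P} = k_N/k_P = (A_N/A_P)·exp[(E_P−E_N)/(RT)].
(E_P−E_N)/(RT) = (125−103)×10³/(8.314×308) = 22000/2561 = 8.591.
k_N/k_P = (5.23×10^10/1.03×10^14)·exp(8.591) = 5.078×10^-4 × 5385 = 2.73.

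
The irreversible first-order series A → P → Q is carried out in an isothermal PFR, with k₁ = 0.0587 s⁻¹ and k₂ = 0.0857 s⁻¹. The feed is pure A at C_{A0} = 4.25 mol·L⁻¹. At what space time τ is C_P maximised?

14.0 s

Setting dC_P/dτ = 0 gives τ_opt = ln(k₂/k₁)/(k₂−k₁).
= ln(0.0857/0.0587)/(0.0857−0.0587) = ln(1.460)/0.02700 = 0.3784/0.02700 = 14.0 s.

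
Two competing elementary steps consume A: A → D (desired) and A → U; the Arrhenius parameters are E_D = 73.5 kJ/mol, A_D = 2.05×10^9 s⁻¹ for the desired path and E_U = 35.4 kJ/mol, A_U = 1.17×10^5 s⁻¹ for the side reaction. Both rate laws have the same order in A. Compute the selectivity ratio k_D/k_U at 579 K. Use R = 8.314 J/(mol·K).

6.40

Since both paths have the same order in A, the concentration cancels and S_{D/U} = k_D/k_U = (A_D/A_U)·exp[(E_U−E_D)/(RT)].
(E_U−E_D)/(RT) = (35.4−73.5)×10³/(8.314×579) = -38100/4814 = -7.915.
k_D/k_U = (2.05×10^9/1.17×10^5)·exp(-7.915) = 17521 × 3.653×10^-4 = 6.40.
Since E_D > E_U, raising the temperature improves selectivity toward D.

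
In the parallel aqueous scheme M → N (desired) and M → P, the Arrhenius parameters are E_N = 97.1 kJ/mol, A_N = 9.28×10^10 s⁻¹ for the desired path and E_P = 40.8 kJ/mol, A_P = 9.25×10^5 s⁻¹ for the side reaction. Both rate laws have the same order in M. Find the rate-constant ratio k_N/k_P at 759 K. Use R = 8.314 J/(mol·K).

13.4

k_N/k_P = (A_N/A_P)·exp[−(E_N−E_P)/(RT)] = (A_N/A_P)·exp[(E_P−E_N)/(RT)].
(E_P−E_N)/(RT) = (40.8−97.1)×10³/(8.314×759) = -56300/6310 = -8.922.
k_N/k_P = (9.28×10^10/9.25×10^5)·exp(-8.922) = 1.003×10^5 × 1.334×10^-4 = 13.4.
Since E_N > E_P, raising the temperature improves selectivity toward N.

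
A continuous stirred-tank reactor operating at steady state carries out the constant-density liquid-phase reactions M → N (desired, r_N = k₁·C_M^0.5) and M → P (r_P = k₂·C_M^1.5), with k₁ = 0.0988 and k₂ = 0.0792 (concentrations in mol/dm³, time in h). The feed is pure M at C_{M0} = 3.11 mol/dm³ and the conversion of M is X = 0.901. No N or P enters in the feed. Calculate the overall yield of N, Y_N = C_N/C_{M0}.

Exit C_M = C_{M0}(1−X) = 3.11×0.0990 = 0.3079 mol/dm³.
In a CSTR the entire volume is at exit conditions, so r_N = 0.0988×0.3079^0.5 = 0.05482 and r_P = 0.0792×0.3079^1.5 = 0.01353.
Fraction of consumed M going to N: r_N/(r_N+r_P) = 0.8020.
C_N = 0.8020·C_{M0}·X = 0.8020×3.11×0.901 = 2.25 mol/dm³; Y_N = C_N/C_{M0} = 0.723.

0.723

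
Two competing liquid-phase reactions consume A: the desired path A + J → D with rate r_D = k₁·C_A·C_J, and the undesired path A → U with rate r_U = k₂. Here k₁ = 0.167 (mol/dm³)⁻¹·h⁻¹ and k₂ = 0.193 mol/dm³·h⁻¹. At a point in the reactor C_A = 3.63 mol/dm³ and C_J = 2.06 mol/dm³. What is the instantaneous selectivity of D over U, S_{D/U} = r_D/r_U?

S_{D/U} = r_D/r_U = (k₁·C_A·C_J)/(k₂) = (k₁/k₂)·C_A·C_J.
= (0.167×3.630×2.060) / (0.193) = 1.249/0.1930 = 6.47.

6.47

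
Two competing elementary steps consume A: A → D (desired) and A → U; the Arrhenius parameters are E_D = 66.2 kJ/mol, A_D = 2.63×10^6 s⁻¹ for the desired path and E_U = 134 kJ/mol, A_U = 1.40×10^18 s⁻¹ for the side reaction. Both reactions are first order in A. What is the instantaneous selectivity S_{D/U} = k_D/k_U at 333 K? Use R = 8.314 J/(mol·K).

0.0812

k_D/k_U = (A_D/A_U)·exp[−(E_D−E_U)/(RT)] = (A_D/A_U)·exp[(E_U−E_D)/(RT)].
(E_U−E_D)/(RT) = (134−66.2)×10³/(8.314×333) = 67800/2769 = 24.49.
k_D/k_U = (2.63×10^6/1.40×10^18)·exp(24.49) = 1.879×10^-12 × 4.321×10^10 = 0.0812.
Since E_D < E_U, lowering the temperature improves selectivity toward D.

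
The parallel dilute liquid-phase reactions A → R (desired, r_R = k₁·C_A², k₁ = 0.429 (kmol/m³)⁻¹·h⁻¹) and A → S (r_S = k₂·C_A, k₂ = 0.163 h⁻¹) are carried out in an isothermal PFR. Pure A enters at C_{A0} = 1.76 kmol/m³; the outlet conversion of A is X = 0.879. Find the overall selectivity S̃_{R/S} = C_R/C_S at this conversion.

2.17

C_A = C_{A0}(1−X) = 0.2130 kmol/m³.
Along a PFR/batch, dC_S/dC_A = −r_S/(r_R+r_S) = −k₂/(k₂+k₁·C_A).
Integrating from C_{A0} to C_A: C_S = (0.163/0.429)·ln[(0.163+0.429·1.76)/(0.163+0.429·0.213)] = 0.3800·ln(0.9180/0.2544) = 0.4877 kmol/m³.
Then C_R = (C_{A0}−C_A) − C_S = 1.547 − 0.4877 = 1.059 kmol/m³.
S̃_{R/S} = C_R/C_S = 1.059/0.4877 = 2.17.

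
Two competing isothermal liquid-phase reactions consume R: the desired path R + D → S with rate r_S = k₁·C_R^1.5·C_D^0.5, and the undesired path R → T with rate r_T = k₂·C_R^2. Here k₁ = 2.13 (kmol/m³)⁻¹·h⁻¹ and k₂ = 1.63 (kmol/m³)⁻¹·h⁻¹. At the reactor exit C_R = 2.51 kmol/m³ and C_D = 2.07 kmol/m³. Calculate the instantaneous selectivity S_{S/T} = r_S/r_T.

S_{S/T} = r_S/r_T = (k₁·C_R^1.5·C_D^0.5)/(k₂·C_R^2) = (k₁/k₂)·C_R^-0.5·C_D^0.5.
= (2.13×2.510^1.5×2.070^0.5) / (1.63×2.510^2) = 12.19/10.27 = 1.19.

1.19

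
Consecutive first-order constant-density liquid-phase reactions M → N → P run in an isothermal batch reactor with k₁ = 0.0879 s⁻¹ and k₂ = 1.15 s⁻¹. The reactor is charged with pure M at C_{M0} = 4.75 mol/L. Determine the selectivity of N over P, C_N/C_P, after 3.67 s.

0.271

The intermediate concentration in a first-order A→B→C sequence is C_N = k₁C_{M0}(e^(−k₁t) − e^(−k₂t))/(k₂−k₁).
e^(−k₁t) = e^(−0.0879×3.67) = e^(−0.3226) = 0.7243; e^(−k₂t) = e^(−4.220) = 0.01469.
C_N = 0.0879×4.75/(1.15−0.0879) × (0.7243−0.01469) = 0.3931×0.7096 = 0.2789 mol/L.
C_M = C_{M0}e^(−k₁t) = 3.440 mol/L, so C_P = C_{M0}−C_M−C_N = 1.031 mol/L; C_N/C_P = 0.271.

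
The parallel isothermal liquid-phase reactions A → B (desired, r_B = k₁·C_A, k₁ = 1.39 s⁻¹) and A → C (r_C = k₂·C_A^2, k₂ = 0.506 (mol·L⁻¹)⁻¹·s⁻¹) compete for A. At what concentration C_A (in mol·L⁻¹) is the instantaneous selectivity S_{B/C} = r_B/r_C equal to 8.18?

S_{B/C} = (k₁/k₂)·C_A⁻¹ ⇒ C_A = (S·k₂/k₁)^(-1).
= (8.18×0.506/1.39)^(-1) = (2.978)^(-1) = 0.336 mol·L⁻¹.

0.336 mol·L⁻¹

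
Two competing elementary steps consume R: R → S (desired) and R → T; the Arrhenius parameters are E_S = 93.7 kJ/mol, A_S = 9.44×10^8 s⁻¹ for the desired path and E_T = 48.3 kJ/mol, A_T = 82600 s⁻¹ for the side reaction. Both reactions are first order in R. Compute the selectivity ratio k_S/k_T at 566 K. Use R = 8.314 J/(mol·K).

0.738

With equal orders, S_{S/T} = k_S/k_T = (A_S/A_T)·exp[(E_T−E_S)/(RT)].
(E_T−E_S)/(RT) = (48.3−93.7)×10³/(8.314×566) = -45400/4706 = -9.648.
k_S/k_T = (9.44×10^8/82600)·exp(-9.648) = 11429 × 6.457×10^-5 = 0.738.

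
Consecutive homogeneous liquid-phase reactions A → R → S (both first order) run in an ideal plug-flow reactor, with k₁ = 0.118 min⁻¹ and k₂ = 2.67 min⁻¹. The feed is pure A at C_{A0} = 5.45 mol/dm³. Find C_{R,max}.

0.209 mol/dm³

Evaluating C_R at τ_opt = ln(k₂/k₁)/(k₂−k₁) gives C_{R,max}/C_{A0} = (k₁/k₂)^[k₂/(k₂−k₁)].
= (0.118/2.67)^(2.67/(2.67−0.118)) = (0.04419)^(1.046) = 0.03826.
C_{R,max} = 0.03826×5.45 = 0.209 mol/dm³.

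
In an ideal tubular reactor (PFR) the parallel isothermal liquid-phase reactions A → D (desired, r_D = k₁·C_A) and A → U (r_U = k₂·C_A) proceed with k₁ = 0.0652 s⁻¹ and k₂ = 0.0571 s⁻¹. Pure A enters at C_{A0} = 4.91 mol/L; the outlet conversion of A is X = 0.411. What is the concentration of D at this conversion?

1.08 mol/L

C_A = C_{A0}(1−X) = 2.892 mol/L.
Both paths are first order in A, so the instantaneous fraction to D is constant: dC_D/d(−C_A) = k₁/(k₁+k₂) = 0.5331.
C_D = 0.5331·(C_{A0}−C_A) = 0.5331×2.018 = 1.08 mol/L.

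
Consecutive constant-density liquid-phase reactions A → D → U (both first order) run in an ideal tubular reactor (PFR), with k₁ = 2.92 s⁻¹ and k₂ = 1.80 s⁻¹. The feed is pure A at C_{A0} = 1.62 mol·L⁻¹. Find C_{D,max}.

For a first-order series the maximum intermediate yield is C_{D,max}/C_{A0} = (k₁/k₂)^[k₂/(k₂−k₁)].
= (2.92/1.80)^(1.80/(1.80−2.92)) = (1.622)^(-1.607) = 0.4595.
C_{D,max} = 0.4595×1.62 = 0.744 mol·L⁻¹.

0.744 mol·L⁻¹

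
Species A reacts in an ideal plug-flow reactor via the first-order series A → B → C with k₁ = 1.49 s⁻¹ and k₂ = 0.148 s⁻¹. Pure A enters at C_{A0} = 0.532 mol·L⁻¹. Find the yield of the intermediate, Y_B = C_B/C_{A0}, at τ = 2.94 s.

For first-order series with pure A initially, C_B(τ) = k₁C_{A0}/(k₂−k₁)·(e^(−k₁τ) − e^(−k₂τ)).
e^(−k₁τ) = e^(−1.49×2.94) = e^(−4.381) = 0.01252; e^(−k₂τ) = e^(−0.4351) = 0.6472.
C_B = 1.49×0.532/(0.148−1.49) × (0.01252−0.6472) = (-0.5907)×(-0.6347) = 0.3749 mol·L⁻¹.
Y_B = C_B/C_{A0} = 0.3749/0.532 = 0.705.

0.705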